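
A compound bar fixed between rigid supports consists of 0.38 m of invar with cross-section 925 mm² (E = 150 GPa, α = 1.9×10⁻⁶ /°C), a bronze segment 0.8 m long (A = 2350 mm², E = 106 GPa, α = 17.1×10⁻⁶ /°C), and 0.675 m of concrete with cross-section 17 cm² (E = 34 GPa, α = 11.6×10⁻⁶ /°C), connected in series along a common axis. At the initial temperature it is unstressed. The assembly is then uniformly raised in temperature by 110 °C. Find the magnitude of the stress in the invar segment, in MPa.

If the supports were absent, the total length change would be Σ αᵢΔT Lᵢ = 1.9×10⁻⁶×110×380 + 17.1×10⁻⁶×110×800 + 11.6×10⁻⁶×110×675 = 2.446 mm.
The walls prevent any net length change, so an axial force P (same in every segment) develops. Compatibility: P · Σ Lᵢ/(AᵢEᵢ) = δ_free.
Σ Lᵢ/(AᵢEᵢ) = 380/(925×150×10³) + 800/(2350×106×10³) + 675/(1700×34×10³) = 1.763×10⁻⁵ mm/N.
Hence P = δ_free / Σ(L/AE) = 2.446/1.763×10⁻⁵ = 138.7 kN (compressive).
σ_{invar} = P / A = 138700 / 925 = 150 MPa.

σ ≈ 150 MPa (compressive)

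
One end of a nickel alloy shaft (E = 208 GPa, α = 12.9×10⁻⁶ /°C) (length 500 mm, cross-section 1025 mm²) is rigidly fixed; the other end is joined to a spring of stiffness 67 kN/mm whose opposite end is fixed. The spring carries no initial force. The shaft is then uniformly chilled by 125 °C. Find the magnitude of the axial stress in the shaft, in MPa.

The unrestrained thermal change is αΔT L = 12.9×10⁻⁶ × 125 × 500 = 0.8063 mm.
Let P be the tensile force in the spring. The shaft extends elastically by PL/(AE) and the spring stretches by P/k; together these equal δ_free.
So P = δ_free / [L/(AE) + 1/k] = 0.8063 / [ 500/(1025×208×10³) + 1/(67×10³) ].
P = 0.8063 / 1.727×10⁻⁵ = 46680 N.
σ = P/A = 46680/1025 = 45.54 MPa.

σ ≈ 45.5 MPa (tensile)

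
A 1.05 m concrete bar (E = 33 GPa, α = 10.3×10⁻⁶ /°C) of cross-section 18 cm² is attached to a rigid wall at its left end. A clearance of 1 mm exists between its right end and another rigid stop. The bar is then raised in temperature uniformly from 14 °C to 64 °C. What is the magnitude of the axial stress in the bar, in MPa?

σ ≈ 0 MPa

If the wall were absent the bar would grow by αΔT L = 10.3×10⁻⁶ × 50 × 1050 = 0.5407 mm.
This is smaller than the 1 mm clearance, so the bar expands freely without reaching the stop — the stress is zero.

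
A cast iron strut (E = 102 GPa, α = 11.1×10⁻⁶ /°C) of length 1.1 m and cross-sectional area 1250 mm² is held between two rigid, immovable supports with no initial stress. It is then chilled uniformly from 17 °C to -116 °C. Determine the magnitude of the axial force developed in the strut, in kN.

Full restraint means ε = 0, so the stress is σ = EαΔT = 102×10³ × 11.1×10⁻⁶ × 133 = 150.6 MPa.
P = AEαΔT = 1250 × 102×10³ × 11.1×10⁻⁶ × 133 = 188.2 kN (tensile).

P ≈ 188 kN (tensile)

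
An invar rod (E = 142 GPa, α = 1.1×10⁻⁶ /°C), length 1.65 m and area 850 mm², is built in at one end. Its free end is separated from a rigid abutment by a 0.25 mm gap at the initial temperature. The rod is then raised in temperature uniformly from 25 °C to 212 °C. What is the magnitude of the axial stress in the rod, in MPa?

σ ≈ 7.69 MPa (compressive)

Unrestrained expansion: δ_free = αΔT L = 1.1×10⁻⁶ × 187 × 1650 = 0.3394 mm.
The gap closes (δ_free > 0.25 mm) and the wall then resists a further 0.3394 − 0.25 = 0.08941 mm of expansion.
That suppressed elongation corresponds to σ = E·Δ/L = 142×10³ × 0.08941/1650 = 7.694 MPa.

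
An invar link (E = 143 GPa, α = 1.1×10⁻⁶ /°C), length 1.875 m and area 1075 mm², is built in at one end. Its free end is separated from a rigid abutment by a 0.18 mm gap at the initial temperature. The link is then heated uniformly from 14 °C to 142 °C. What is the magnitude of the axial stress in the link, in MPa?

σ ≈ 6.41 MPa (compressive)

Unrestrained expansion: δ_free = αΔT L = 1.1×10⁻⁶ × 128 × 1875 = 0.264 mm.
After closing the 0.18 mm clearance, 0.264 − 0.18 = 0.084 mm of expansion remains to be suppressed by the wall.
Compatibility: PL/(AE) = 0.084 mm, so σ = P/A = E × (0.084/1875) = 6.406 MPa.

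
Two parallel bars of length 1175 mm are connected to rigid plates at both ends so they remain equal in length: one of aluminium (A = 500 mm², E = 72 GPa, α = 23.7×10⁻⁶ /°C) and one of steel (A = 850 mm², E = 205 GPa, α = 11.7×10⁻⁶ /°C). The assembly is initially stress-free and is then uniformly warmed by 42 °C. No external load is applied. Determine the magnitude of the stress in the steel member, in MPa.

Equilibrium of a rigid end plate with no external load gives equal and opposite internal forces ±P in the two members. Since α_{aluminium} > α_{steel}, heating drives the aluminium into compression and the steel into tension.
Setting the final lengths equal and cancelling L: (α₁ − α₂)ΔT = P/(A₁E₁) + P/(A₂E₂).
|α₁ − α₂|·ΔT = 12×10⁻⁶ × 42 = 0.000504.
1/(A₁E₁) + 1/(A₂E₂) = 1/(500×72×10³) + 1/(850×205×10³) = 3.352×10⁻⁸ N⁻¹.
So P = 0.000504 / 3.352×10⁻⁸ = 15.04 kN.
σ_{steel} = P/A₂ = 15040/850 = 17.69 MPa, tensile.

σ ≈ 17.7 MPa (tensile)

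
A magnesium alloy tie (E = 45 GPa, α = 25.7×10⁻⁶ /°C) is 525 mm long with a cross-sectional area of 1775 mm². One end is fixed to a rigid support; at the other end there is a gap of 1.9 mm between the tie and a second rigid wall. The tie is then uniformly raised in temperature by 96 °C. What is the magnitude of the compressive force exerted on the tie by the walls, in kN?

Free thermal elongation = αΔT L = 25.7×10⁻⁶ × 96 × 525 = 1.295 mm.
This is smaller than the 1.9 mm clearance, so the tie expands freely without reaching the stop — the stress is zero.

P ≈ 0 kN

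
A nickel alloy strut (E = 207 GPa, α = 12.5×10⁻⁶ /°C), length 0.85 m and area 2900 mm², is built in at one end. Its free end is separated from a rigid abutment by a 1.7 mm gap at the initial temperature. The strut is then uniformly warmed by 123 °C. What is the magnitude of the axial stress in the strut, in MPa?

If the wall were absent the strut would grow by αΔT L = 12.5×10⁻⁶ × 123 × 850 = 1.307 mm.
Since δ_free = 1.31 mm is less than the 1.7 mm gap, the strut never touches the wall. No axial force develops.

σ ≈ 0 MPa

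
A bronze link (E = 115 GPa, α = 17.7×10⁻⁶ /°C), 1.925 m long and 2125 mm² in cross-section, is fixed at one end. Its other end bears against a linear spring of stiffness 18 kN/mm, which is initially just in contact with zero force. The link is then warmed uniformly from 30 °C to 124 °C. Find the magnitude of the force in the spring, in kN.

The unrestrained thermal change is αΔT L = 17.7×10⁻⁶ × 94 × 1925 = 3.203 mm.
With a force P in the spring, the elastic change of the link is PL/(AE) and that of the spring is P/k; compatibility requires their sum to equal δ_free.
P [ L/(AE) + 1/k ] = δ_free → P [ 1925/(2125×115×10³) + 1/(18×10³) ] = 3.203.
P = 3.203 / 6.343×10⁻⁵ = 50490 N.

P ≈ 50.5 kN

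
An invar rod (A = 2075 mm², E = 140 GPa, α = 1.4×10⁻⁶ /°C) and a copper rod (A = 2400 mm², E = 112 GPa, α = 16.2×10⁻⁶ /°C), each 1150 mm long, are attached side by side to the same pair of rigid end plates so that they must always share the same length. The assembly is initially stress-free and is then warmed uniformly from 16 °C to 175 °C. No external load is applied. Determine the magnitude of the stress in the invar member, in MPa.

Both members must finish at the same length. With the larger α, the copper tends to over-expand; the plates restrain it, putting the copper in compression and the invar in tension. With no external load the two internal forces are equal and opposite, magnitude P.
Compatibility of the two members (thermal + elastic change equal): (α₁ − α₂)ΔT = P·[1/(A₁E₁) + 1/(A₂E₂)].
|α₁ − α₂|·ΔT = 14.8×10⁻⁶ × 159 = 0.002353.
1/(A₁E₁) + 1/(A₂E₂) = 1/(2075×140×10³) + 1/(2400×112×10³) = 7.163×10⁻⁹ N⁻¹.
So P = 0.002353 / 7.163×10⁻⁹ = 328.5 kN.
σ_{invar} = P/A₁ = 328500/2075 = 158.3 MPa, tensile.

σ ≈ 158 MPa (tensile)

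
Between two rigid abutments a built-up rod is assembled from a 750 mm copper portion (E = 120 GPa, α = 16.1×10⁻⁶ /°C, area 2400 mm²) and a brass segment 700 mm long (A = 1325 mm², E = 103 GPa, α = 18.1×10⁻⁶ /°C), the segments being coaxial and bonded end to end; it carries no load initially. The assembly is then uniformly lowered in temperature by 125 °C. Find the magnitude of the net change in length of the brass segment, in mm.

If the supports were absent, the total length change would be Σ αᵢΔT Lᵢ = 16.1×10⁻⁶×125×750 + 18.1×10⁻⁶×125×700 = 3.093 mm.
The walls prevent any net length change, so an axial force P (same in every segment) develops. Compatibility: P · Σ Lᵢ/(AᵢEᵢ) = δ_free.
Σ Lᵢ/(AᵢEᵢ) = 750/(2400×120×10³) + 700/(1325×103×10³) = 7.733×10⁻⁶ mm/N.
P = 3.093 / 7.733×10⁻⁶ = 400000 N = 400 kN, tensile.
For the brass segment, free thermal change = 18.1×10⁻⁶×125×700 = 1.584 mm and elastic change from P = 400000×700/(1325×103×10³) = 2.052 mm; these oppose, so the net change is 0.468 mm (segment lengthens).

|ΔL| ≈ 0.468 mm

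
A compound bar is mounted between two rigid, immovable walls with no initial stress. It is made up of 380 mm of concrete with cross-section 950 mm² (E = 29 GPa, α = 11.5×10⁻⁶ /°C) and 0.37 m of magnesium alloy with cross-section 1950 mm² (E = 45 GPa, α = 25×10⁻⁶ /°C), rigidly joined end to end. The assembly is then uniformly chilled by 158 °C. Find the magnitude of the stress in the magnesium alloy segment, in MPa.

σ ≈ 61.3 MPa (tensile)

Free thermal contraction of the whole bar: Σ αᵢΔT Lᵢ = 11.5×10⁻⁶×158×380 + 25×10⁻⁶×158×370 = 2.152 mm.
The rigid supports impose zero overall length change; the single axial force P common to all segments must satisfy P Σ Lᵢ/(AᵢEᵢ) = δ_free.
The series flexibility is Σ Lᵢ/(AᵢEᵢ) = 380/(950×29×10³) + 370/(1950×45×10³) = 1.801×10⁻⁵ mm/N.
Hence P = δ_free / Σ(L/AE) = 2.152/1.801×10⁻⁵ = 119.5 kN (tensile).
σ_{magnesium alloy} = P / A = 119500 / 1950 = 61.28 MPa.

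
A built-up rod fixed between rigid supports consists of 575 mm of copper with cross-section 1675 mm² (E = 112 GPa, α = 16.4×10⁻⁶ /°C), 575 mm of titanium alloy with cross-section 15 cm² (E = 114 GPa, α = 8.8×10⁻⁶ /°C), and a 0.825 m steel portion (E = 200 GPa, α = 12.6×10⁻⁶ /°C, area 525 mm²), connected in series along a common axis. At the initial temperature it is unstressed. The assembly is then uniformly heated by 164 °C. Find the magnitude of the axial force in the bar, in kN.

Free thermal expansion of the whole bar: Σ αᵢΔT Lᵢ = 16.4×10⁻⁶×164×575 + 8.8×10⁻⁶×164×575 + 12.6×10⁻⁶×164×825 = 4.081 mm.
The rigid supports impose zero overall length change; the single axial force P common to all segments must satisfy P Σ Lᵢ/(AᵢEᵢ) = δ_free.
Σ Lᵢ/(AᵢEᵢ) = 575/(1675×112×10³) + 575/(1500×114×10³) + 825/(525×200×10³) = 1.428×10⁻⁵ mm/N.
P = 4.081 / 1.428×10⁻⁵ = 285700 N = 285.7 kN, compressive.

P ≈ 286 kN (compressive)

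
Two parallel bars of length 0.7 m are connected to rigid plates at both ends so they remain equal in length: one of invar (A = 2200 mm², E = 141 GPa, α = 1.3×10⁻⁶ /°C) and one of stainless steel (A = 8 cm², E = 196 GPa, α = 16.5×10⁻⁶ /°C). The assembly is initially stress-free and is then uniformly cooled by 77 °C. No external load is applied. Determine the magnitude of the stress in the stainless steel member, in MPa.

σ ≈ 152 MPa (tensile)

Equilibrium of a rigid end plate with no external load gives equal and opposite internal forces ±P in the two members. Since α_{stainless steel} > α_{invar}, cooling drives the stainless steel into tension and the invar into compression.
Equating the net (thermal + elastic) strains gives |α₁ − α₂|·ΔT = P·[1/(A₁E₁) + 1/(A₂E₂)].
|α₁ − α₂|·ΔT = 15.2×10⁻⁶ × 77 = 0.00117.
1/(A₁E₁) + 1/(A₂E₂) = 1/(2200×141×10³) + 1/(800×196×10³) = 9.601×10⁻⁹ N⁻¹.
P = 0.00117 / 9.601×10⁻⁹ = 121900 N = 121.9 kN.
σ_{stainless steel} = P/A₂ = 121900/800 = 152.4 MPa, tensile.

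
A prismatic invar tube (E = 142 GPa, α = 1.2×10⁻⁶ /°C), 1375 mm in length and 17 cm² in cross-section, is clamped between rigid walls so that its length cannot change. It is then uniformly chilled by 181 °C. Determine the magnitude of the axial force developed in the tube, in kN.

P ≈ 52.4 kN (tensile)

With zero net strain, σ = E·αΔT = 142 GPa × 1.2×10⁻⁶ × 181 = 30.84 MPa.
Axial force P = σA = 30.84 × 1700 = 52430 N = 52.43 kN, tensile.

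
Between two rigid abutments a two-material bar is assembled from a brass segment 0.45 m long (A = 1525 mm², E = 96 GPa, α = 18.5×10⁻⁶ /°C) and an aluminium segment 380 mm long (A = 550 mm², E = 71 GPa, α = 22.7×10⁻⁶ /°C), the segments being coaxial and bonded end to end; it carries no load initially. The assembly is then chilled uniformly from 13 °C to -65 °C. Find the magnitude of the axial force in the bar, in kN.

Free thermal contraction of the whole bar: Σ αᵢΔT Lᵢ = 18.5×10⁻⁶×78×450 + 22.7×10⁻⁶×78×380 = 1.322 mm.
The rigid supports impose zero overall length change; the single axial force P common to all segments must satisfy P Σ Lᵢ/(AᵢEᵢ) = δ_free.
The series flexibility is Σ Lᵢ/(AᵢEᵢ) = 450/(1525×96×10³) + 380/(550×71×10³) = 1.28×10⁻⁵ mm/N.
So P = 1.322 / 1.28×10⁻⁵ = 103.3 kN, tensile.

P ≈ 103 kN (tensile)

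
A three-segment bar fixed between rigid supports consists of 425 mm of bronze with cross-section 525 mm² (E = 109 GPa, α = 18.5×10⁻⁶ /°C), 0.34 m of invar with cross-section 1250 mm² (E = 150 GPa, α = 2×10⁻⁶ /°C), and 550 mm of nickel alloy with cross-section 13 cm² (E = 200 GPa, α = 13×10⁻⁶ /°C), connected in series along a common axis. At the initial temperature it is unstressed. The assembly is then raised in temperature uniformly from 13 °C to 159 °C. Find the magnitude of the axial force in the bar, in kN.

If the supports were absent, the total length change would be Σ αᵢΔT Lᵢ = 18.5×10⁻⁶×146×425 + 2×10⁻⁶×146×340 + 13×10⁻⁶×146×550 = 2.291 mm.
The rigid supports impose zero overall length change; the single axial force P common to all segments must satisfy P Σ Lᵢ/(AᵢEᵢ) = δ_free.
The series flexibility is Σ Lᵢ/(AᵢEᵢ) = 425/(525×109×10³) + 340/(1250×150×10³) + 550/(1300×200×10³) = 1.136×10⁻⁵ mm/N.
So P = 2.291 / 1.136×10⁻⁵ = 201.8 kN, compressive.

P ≈ 202 kN (compressive)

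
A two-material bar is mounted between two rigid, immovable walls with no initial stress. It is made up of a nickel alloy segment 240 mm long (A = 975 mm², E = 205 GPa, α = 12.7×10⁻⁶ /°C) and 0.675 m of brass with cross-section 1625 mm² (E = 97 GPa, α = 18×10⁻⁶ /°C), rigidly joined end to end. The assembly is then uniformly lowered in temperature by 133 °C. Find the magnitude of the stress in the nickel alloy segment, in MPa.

σ ≈ 378 MPa (tensile)

Free thermal contraction of the whole bar: Σ αᵢΔT Lᵢ = 12.7×10⁻⁶×133×240 + 18×10⁻⁶×133×675 = 2.021 mm.
The walls prevent any net length change, so an axial force P (same in every segment) develops. Compatibility: P · Σ Lᵢ/(AᵢEᵢ) = δ_free.
Σ Lᵢ/(AᵢEᵢ) = 240/(975×205×10³) + 675/(1625×97×10³) = 5.483×10⁻⁶ mm/N.
Hence P = δ_free / Σ(L/AE) = 2.021/5.483×10⁻⁶ = 368.7 kN (tensile).
σ_{nickel alloy} = P / A = 368700 / 975 = 378.1 MPa.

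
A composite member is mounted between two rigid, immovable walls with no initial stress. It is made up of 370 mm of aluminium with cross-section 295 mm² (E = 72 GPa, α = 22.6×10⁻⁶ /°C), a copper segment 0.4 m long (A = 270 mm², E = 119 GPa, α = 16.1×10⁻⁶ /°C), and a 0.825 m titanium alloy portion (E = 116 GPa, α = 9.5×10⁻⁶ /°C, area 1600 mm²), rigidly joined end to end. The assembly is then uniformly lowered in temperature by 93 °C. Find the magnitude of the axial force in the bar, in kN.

With the walls removed the bar would change length by δ_free = Σ αᵢΔT Lᵢ = 22.6×10⁻⁶×93×370 + 16.1×10⁻⁶×93×400 + 9.5×10⁻⁶×93×825 = 2.105 mm.
Since the ends are fixed, an axial force P builds up, equal in every segment, with P · Σ Lᵢ/(AᵢEᵢ) = δ_free.
The series flexibility is Σ Lᵢ/(AᵢEᵢ) = 370/(295×72×10³) + 400/(270×119×10³) + 825/(1600×116×10³) = 3.431×10⁻⁵ mm/N.
Hence P = δ_free / Σ(L/AE) = 2.105/3.431×10⁻⁵ = 61.36 kN (tensile).

P ≈ 61.4 kN (tensile)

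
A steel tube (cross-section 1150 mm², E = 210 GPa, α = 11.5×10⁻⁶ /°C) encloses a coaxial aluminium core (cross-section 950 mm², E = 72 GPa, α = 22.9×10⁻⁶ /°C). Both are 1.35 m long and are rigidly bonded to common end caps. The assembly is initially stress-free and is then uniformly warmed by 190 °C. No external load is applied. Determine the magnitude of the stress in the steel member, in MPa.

Both members must finish at the same length. With the larger α, the aluminium tends to over-expand; the plates restrain it, putting the aluminium in compression and the steel in tension. With no external load the two internal forces are equal and opposite, magnitude P.
Equating the net (thermal + elastic) strains gives |α₁ − α₂|·ΔT = P·[1/(A₁E₁) + 1/(A₂E₂)].
|α₁ − α₂|·ΔT = 11.4×10⁻⁶ × 190 = 0.002166.
1/(A₁E₁) + 1/(A₂E₂) = 1/(1150×210×10³) + 1/(950×72×10³) = 1.876×10⁻⁸ N⁻¹.
P = 0.002166 / 1.876×10⁻⁸ = 115500 N = 115.5 kN.
σ_{steel} = P/A₁ = 115500/1150 = 100.4 MPa, tensile.

σ ≈ 100 MPa (tensile)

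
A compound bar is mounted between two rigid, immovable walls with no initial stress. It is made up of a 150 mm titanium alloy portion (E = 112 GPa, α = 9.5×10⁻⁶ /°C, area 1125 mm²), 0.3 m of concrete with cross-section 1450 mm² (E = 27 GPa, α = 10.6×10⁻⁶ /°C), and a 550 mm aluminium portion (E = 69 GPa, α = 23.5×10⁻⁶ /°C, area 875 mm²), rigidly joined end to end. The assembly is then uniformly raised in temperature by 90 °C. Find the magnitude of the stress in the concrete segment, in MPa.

σ ≈ 60.6 MPa (compressive)

Free thermal expansion of the whole bar: Σ αᵢΔT Lᵢ = 9.5×10⁻⁶×90×150 + 10.6×10⁻⁶×90×300 + 23.5×10⁻⁶×90×550 = 1.578 mm.
Since the ends are fixed, an axial force P builds up, equal in every segment, with P · Σ Lᵢ/(AᵢEᵢ) = δ_free.
Σ Lᵢ/(AᵢEᵢ) = 150/(1125×112×10³) + 300/(1450×27×10³) + 550/(875×69×10³) = 1.796×10⁻⁵ mm/N.
P = 1.578 / 1.796×10⁻⁵ = 87830 N = 87.83 kN, compressive.
σ_{concrete} = P / A = 87830 / 1450 = 60.57 MPa.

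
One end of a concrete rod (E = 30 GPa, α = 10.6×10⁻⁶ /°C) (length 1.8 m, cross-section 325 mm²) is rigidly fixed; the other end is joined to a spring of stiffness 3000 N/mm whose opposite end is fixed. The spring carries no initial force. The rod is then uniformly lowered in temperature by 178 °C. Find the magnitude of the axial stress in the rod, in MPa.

σ ≈ 20.2 MPa (tensile)

Free thermal contraction: δ_free = αΔT L = 10.6×10⁻⁶ × 178 × 1800 = 3.396 mm.
With a force P in the spring, the elastic change of the rod is PL/(AE) and that of the spring is P/k; compatibility requires their sum to equal δ_free.
P [ L/(AE) + 1/k ] = δ_free → P [ 1800/(325×30×10³) + 1/(3000) ] = 3.396.
P = 3.396 / 0.0005179 = 6557 N.
σ = P/A = 6557/325 = 20.18 MPa.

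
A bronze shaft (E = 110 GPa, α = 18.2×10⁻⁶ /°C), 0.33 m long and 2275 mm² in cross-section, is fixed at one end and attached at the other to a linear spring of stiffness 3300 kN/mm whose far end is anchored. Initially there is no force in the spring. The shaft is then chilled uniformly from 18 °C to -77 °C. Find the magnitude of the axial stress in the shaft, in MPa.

σ ≈ 155 MPa (tensile)

If the spring were absent the shaft would shorten by αΔT L = 18.2×10⁻⁶ × 95 × 330 = 0.5706 mm.
With a force P in the spring, the elastic change of the shaft is PL/(AE) and that of the spring is P/k; compatibility requires their sum to equal δ_free.
So P = δ_free / [L/(AE) + 1/k] = 0.5706 / [ 330/(2275×110×10³) + 1/(3300×10³) ].
P = 0.5706 / 1.622×10⁻⁶ = 351800 N.
σ = P/A = 351800/2275 = 154.7 MPa.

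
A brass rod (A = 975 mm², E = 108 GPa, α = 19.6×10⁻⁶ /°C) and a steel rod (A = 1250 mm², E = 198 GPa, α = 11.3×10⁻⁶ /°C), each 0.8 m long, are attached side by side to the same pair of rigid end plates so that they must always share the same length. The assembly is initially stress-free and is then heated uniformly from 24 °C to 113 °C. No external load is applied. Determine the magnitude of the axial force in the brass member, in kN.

P ≈ 54.6 kN (compressive in the brass)

Equilibrium of a rigid end plate with no external load gives equal and opposite internal forces ±P in the two members. Since α_{brass} > α_{steel}, heating drives the brass into compression and the steel into tension.
Equating the net (thermal + elastic) strains gives |α₁ − α₂|·ΔT = P·[1/(A₁E₁) + 1/(A₂E₂)].
|α₁ − α₂|·ΔT = 8.3×10⁻⁶ × 89 = 0.0007387.
1/(A₁E₁) + 1/(A₂E₂) = 1/(975×108×10³) + 1/(1250×198×10³) = 1.354×10⁻⁸ N⁻¹.
So P = 0.0007387 / 1.354×10⁻⁸ = 54.57 kN.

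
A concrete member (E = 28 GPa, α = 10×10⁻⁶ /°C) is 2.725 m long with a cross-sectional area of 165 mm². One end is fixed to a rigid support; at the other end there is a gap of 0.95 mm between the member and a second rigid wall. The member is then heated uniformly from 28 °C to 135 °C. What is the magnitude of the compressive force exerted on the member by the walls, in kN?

If the wall were absent the member would grow by αΔT L = 10×10⁻⁶ × 107 × 2725 = 2.916 mm.
The gap closes (δ_free > 0.95 mm) and the wall then resists a further 2.916 − 0.95 = 1.966 mm of expansion.
Compatibility: PL/(AE) = 1.966 mm, so σ = P/A = E × (1.966/2725) = 20.2 MPa.
P = σA = 20.2 × 165 = 3.333 kN.

P ≈ 3.33 kN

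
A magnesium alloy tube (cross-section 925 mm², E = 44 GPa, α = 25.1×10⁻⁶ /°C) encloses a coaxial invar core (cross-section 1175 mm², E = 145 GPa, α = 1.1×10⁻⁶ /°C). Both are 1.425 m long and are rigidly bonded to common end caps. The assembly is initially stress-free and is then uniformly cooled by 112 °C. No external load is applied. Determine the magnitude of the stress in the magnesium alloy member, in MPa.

σ ≈ 95.5 MPa (tensile)

Equilibrium of a rigid end plate with no external load gives equal and opposite internal forces ±P in the two members. Since α_{magnesium alloy} > α_{invar}, cooling drives the magnesium alloy into tension and the invar into compression.
Equating the net (thermal + elastic) strains gives |α₁ − α₂|·ΔT = P·[1/(A₁E₁) + 1/(A₂E₂)].
|α₁ − α₂|·ΔT = 24×10⁻⁶ × 112 = 0.002688.
1/(A₁E₁) + 1/(A₂E₂) = 1/(925×44×10³) + 1/(1175×145×10³) = 3.044×10⁻⁸ N⁻¹.
P = 0.002688 / 3.044×10⁻⁸ = 88310 N = 88.31 kN.
σ_{magnesium alloy} = P/A₁ = 88310/925 = 95.47 MPa, tensile.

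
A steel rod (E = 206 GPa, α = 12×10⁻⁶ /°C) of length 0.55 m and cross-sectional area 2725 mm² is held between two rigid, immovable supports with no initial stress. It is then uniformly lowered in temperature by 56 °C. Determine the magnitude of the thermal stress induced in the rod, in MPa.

σ ≈ 138 MPa (tensile)

With length fixed, the mechanical strain must cancel the thermal strain αΔT = 12×10⁻⁶ × 56 = 672×10⁻⁶.
Hence σ = E·αΔT = 206×10³ × 672×10⁻⁶ = 138.4 MPa, tensile.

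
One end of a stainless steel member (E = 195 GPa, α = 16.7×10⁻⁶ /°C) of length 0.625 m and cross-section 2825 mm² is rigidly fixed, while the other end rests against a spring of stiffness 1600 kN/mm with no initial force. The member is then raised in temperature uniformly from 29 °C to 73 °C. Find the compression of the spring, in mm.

Free thermal expansion: δ_free = αΔT L = 16.7×10⁻⁶ × 44 × 625 = 0.4592 mm.
With a force P in the spring, the elastic change of the member is PL/(AE) and that of the spring is P/k; compatibility requires their sum to equal δ_free.
P [ L/(AE) + 1/k ] = δ_free → P [ 625/(2825×195×10³) + 1/(1600×10³) ] = 0.4592.
P = 0.4592 / 1.76×10⁻⁶ = 261000 N.
Spring compression = P/k = 261000/(1600×10³) = 0.1631 mm.

δ ≈ 0.163 mm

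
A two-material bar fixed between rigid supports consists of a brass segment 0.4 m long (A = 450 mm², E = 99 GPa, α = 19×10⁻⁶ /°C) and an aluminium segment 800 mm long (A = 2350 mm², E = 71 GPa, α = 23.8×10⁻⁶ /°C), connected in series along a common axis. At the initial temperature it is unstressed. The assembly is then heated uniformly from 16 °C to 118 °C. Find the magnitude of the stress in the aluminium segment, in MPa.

Free thermal expansion of the whole bar: Σ αᵢΔT Lᵢ = 19×10⁻⁶×102×400 + 23.8×10⁻⁶×102×800 = 2.717 mm.
Since the ends are fixed, an axial force P builds up, equal in every segment, with P · Σ Lᵢ/(AᵢEᵢ) = δ_free.
Σ Lᵢ/(AᵢEᵢ) = 400/(450×99×10³) + 800/(2350×71×10³) = 1.377×10⁻⁵ mm/N.
So P = 2.717 / 1.377×10⁻⁵ = 197.3 kN, compressive.
σ_{aluminium} = P / A = 197300 / 2350 = 83.95 MPa.

σ ≈ 84 MPa (compressive)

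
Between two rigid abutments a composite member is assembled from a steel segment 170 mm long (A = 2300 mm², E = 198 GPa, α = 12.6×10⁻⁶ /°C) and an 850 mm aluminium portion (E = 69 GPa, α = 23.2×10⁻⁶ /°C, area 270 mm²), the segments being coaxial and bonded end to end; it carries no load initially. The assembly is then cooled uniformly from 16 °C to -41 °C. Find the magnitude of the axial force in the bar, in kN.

If the supports were absent, the total length change would be Σ αᵢΔT Lᵢ = 12.6×10⁻⁶×57×170 + 23.2×10⁻⁶×57×850 = 1.246 mm.
The rigid supports impose zero overall length change; the single axial force P common to all segments must satisfy P Σ Lᵢ/(AᵢEᵢ) = δ_free.
Σ Lᵢ/(AᵢEᵢ) = 170/(2300×198×10³) + 850/(270×69×10³) = 4.6×10⁻⁵ mm/N.
So P = 1.246 / 4.6×10⁻⁵ = 27.09 kN, tensile.

P ≈ 27.1 kN (tensile)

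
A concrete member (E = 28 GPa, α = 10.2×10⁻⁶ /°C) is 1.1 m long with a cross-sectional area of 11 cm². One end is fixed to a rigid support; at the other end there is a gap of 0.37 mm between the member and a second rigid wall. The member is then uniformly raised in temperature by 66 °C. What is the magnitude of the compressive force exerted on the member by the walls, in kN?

P ≈ 10.4 kN

Free thermal elongation = αΔT L = 10.2×10⁻⁶ × 66 × 1100 = 0.7405 mm.
After closing the 0.37 mm clearance, 0.7405 − 0.37 = 0.3705 mm of expansion remains to be suppressed by the wall.
So σ = E(δ_free − g)/L = 28×10³ × 0.3705/1100 = 9.431 MPa.
P = σA = 9.431 × 1100 = 10.37 kN.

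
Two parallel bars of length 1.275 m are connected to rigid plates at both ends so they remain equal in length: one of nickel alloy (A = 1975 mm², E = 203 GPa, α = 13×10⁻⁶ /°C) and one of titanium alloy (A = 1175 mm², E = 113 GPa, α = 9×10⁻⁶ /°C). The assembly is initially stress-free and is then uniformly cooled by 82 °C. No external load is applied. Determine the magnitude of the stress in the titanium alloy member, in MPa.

Equilibrium of a rigid end plate with no external load gives equal and opposite internal forces ±P in the two members. Since α_{nickel alloy} > α_{titanium alloy}, cooling drives the nickel alloy into tension and the titanium alloy into compression.
Equating the net (thermal + elastic) strains gives |α₁ − α₂|·ΔT = P·[1/(A₁E₁) + 1/(A₂E₂)].
|α₁ − α₂|·ΔT = 4×10⁻⁶ × 82 = 0.000328.
1/(A₁E₁) + 1/(A₂E₂) = 1/(1975×203×10³) + 1/(1175×113×10³) = 1.003×10⁻⁸ N⁻¹.
P = 0.000328 / 1.003×10⁻⁸ = 32720 N = 32.72 kN.
σ_{titanium alloy} = P/A₂ = 32720/1175 = 27.84 MPa, compressive.

σ ≈ 27.8 MPa (compressive)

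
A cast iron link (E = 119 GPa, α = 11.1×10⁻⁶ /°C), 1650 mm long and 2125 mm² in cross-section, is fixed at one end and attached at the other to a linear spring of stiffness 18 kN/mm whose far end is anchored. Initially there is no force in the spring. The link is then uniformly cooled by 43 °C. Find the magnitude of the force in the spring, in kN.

Free thermal contraction: δ_free = αΔT L = 11.1×10⁻⁶ × 43 × 1650 = 0.7875 mm.
With a force P in the spring, the elastic change of the link is PL/(AE) and that of the spring is P/k; compatibility requires their sum to equal δ_free.
So P = δ_free / [L/(AE) + 1/k] = 0.7875 / [ 1650/(2125×119×10³) + 1/(18×10³) ].
P = 0.7875 / 6.208×10⁻⁵ = 12690 N.

P ≈ 12.7 kN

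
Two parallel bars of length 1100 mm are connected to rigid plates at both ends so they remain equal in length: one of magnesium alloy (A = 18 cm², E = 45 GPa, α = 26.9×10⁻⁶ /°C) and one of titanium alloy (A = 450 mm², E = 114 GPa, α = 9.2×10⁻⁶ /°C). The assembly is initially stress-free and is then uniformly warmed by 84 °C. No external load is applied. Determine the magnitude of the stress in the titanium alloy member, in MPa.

The magnesium alloy has the larger α, so on heating it would change length more than the titanium alloy if both were free. The rigid plates force a common final length, so the magnesium alloy is put into compression and the titanium alloy into tension, with equal and opposite forces P (no external load).
Setting the final lengths equal and cancelling L: (α₁ − α₂)ΔT = P/(A₁E₁) + P/(A₂E₂).
|α₁ − α₂|·ΔT = 17.7×10⁻⁶ × 84 = 0.001487.
1/(A₁E₁) + 1/(A₂E₂) = 1/(1800×45×10³) + 1/(450×114×10³) = 3.184×10⁻⁸ N⁻¹.
So P = 0.001487 / 3.184×10⁻⁸ = 46.7 kN.
σ_{titanium alloy} = P/A₂ = 46700/450 = 103.8 MPa, tensile.

σ ≈ 104 MPa (tensile)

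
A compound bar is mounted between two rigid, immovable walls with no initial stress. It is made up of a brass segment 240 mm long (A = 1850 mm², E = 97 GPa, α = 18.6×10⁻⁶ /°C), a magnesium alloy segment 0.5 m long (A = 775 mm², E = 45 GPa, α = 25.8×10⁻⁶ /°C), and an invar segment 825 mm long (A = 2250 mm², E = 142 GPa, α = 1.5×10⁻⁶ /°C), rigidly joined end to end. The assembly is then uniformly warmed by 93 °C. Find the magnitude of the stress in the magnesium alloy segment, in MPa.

With the walls removed the bar would change length by δ_free = Σ αᵢΔT Lᵢ = 18.6×10⁻⁶×93×240 + 25.8×10⁻⁶×93×500 + 1.5×10⁻⁶×93×825 = 1.73 mm.
Since the ends are fixed, an axial force P builds up, equal in every segment, with P · Σ Lᵢ/(AᵢEᵢ) = δ_free.
The series flexibility is Σ Lᵢ/(AᵢEᵢ) = 240/(1850×97×10³) + 500/(775×45×10³) + 825/(2250×142×10³) = 1.826×10⁻⁵ mm/N.
Hence P = δ_free / Σ(L/AE) = 1.73/1.826×10⁻⁵ = 94.76 kN (compressive).
σ_{magnesium alloy} = P / A = 94760 / 775 = 122.3 MPa.

σ ≈ 122 MPa (compressive)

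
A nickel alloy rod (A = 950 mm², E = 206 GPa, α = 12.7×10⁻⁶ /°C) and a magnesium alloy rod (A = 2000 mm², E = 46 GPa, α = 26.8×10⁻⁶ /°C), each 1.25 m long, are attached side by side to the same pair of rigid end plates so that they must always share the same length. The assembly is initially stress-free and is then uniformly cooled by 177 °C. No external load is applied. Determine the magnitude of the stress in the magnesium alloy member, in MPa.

The magnesium alloy has the larger α, so on cooling it would change length more than the nickel alloy if both were free. The rigid plates force a common final length, so the magnesium alloy is put into tension and the nickel alloy into compression, with equal and opposite forces P (no external load).
Compatibility of the two members (thermal + elastic change equal): (α₁ − α₂)ΔT = P·[1/(A₁E₁) + 1/(A₂E₂)].
|α₁ − α₂|·ΔT = 14.1×10⁻⁶ × 177 = 0.002496.
1/(A₁E₁) + 1/(A₂E₂) = 1/(950×206×10³) + 1/(2000×46×10³) = 1.598×10⁻⁸ N⁻¹.
So P = 0.002496 / 1.598×10⁻⁸ = 156.2 kN.
σ_{magnesium alloy} = P/A₂ = 156200/2000 = 78.09 MPa, tensile.

σ ≈ 78.1 MPa (tensile)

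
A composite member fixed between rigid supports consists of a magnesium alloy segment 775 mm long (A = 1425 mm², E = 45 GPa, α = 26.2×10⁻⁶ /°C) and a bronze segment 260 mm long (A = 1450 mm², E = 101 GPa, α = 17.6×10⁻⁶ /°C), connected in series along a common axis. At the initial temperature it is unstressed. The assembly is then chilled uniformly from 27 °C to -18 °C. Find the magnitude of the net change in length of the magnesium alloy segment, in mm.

|ΔL| ≈ 0.0625 mm

With the walls removed the bar would change length by δ_free = Σ αᵢΔT Lᵢ = 26.2×10⁻⁶×45×775 + 17.6×10⁻⁶×45×260 = 1.12 mm.
Since the ends are fixed, an axial force P builds up, equal in every segment, with P · Σ Lᵢ/(AᵢEᵢ) = δ_free.
The series flexibility is Σ Lᵢ/(AᵢEᵢ) = 775/(1425×45×10³) + 260/(1450×101×10³) = 1.386×10⁻⁵ mm/N.
P = 1.12 / 1.386×10⁻⁵ = 80780 N = 80.78 kN, tensile.
For the magnesium alloy segment, free thermal change = 26.2×10⁻⁶×45×775 = 0.9137 mm and elastic change from P = 80780×775/(1425×45×10³) = 0.9762 mm; these oppose, so the net change is 0.0625 mm (segment lengthens).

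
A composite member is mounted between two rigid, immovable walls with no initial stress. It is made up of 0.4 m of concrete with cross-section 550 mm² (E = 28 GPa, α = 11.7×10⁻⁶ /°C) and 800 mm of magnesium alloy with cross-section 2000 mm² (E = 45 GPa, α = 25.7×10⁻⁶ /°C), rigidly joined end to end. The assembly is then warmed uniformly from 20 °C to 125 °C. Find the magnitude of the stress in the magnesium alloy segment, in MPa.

With the walls removed the bar would change length by δ_free = Σ αᵢΔT Lᵢ = 11.7×10⁻⁶×105×400 + 25.7×10⁻⁶×105×800 = 2.65 mm.
Since the ends are fixed, an axial force P builds up, equal in every segment, with P · Σ Lᵢ/(AᵢEᵢ) = δ_free.
The series flexibility is Σ Lᵢ/(AᵢEᵢ) = 400/(550×28×10³) + 800/(2000×45×10³) = 3.486×10⁻⁵ mm/N.
P = 2.65 / 3.486×10⁻⁵ = 76020 N = 76.02 kN, compressive.
σ_{magnesium alloy} = P / A = 76020 / 2000 = 38.01 MPa.

σ ≈ 38 MPa (compressive)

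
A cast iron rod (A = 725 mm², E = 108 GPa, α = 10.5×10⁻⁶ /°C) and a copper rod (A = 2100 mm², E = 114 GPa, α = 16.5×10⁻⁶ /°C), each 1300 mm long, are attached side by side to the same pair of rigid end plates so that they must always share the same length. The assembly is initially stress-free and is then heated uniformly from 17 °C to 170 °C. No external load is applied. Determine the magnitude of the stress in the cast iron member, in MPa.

The copper has the larger α, so on heating it would change length more than the cast iron if both were free. The rigid plates force a common final length, so the copper is put into compression and the cast iron into tension, with equal and opposite forces P (no external load).
Setting the final lengths equal and cancelling L: (α₁ − α₂)ΔT = P/(A₁E₁) + P/(A₂E₂).
|α₁ − α₂|·ΔT = 6×10⁻⁶ × 153 = 0.000918.
1/(A₁E₁) + 1/(A₂E₂) = 1/(725×108×10³) + 1/(2100×114×10³) = 1.695×10⁻⁸ N⁻¹.
P = 0.000918 / 1.695×10⁻⁸ = 54160 N = 54.16 kN.
σ_{cast iron} = P/A₁ = 54160/725 = 74.71 MPa, tensile.

σ ≈ 74.7 MPa (tensile)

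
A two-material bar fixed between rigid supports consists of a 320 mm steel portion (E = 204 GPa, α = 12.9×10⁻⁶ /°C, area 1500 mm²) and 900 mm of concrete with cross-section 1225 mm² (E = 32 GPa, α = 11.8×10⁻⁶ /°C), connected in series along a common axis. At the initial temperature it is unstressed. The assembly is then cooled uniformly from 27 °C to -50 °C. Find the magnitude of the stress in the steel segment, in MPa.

With the walls removed the bar would change length by δ_free = Σ αᵢΔT Lᵢ = 12.9×10⁻⁶×77×320 + 11.8×10⁻⁶×77×900 = 1.136 mm.
The rigid supports impose zero overall length change; the single axial force P common to all segments must satisfy P Σ Lᵢ/(AᵢEᵢ) = δ_free.
Σ Lᵢ/(AᵢEᵢ) = 320/(1500×204×10³) + 900/(1225×32×10³) = 2.4×10⁻⁵ mm/N.
So P = 1.136 / 2.4×10⁻⁵ = 47.31 kN, tensile.
σ_{steel} = P / A = 47310 / 1500 = 31.54 MPa.

σ ≈ 31.5 MPa (tensile)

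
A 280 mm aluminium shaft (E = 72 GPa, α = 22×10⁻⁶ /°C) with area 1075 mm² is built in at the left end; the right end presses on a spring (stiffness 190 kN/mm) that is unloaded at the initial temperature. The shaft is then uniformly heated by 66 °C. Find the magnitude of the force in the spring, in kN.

If the spring were absent the shaft would lengthen by αΔT L = 22×10⁻⁶ × 66 × 280 = 0.4066 mm.
Let P be the compressive force at the spring. The shaft shortens elastically by PL/(AE) and the spring compresses by P/k; together these equal δ_free.
P [ L/(AE) + 1/k ] = δ_free → P [ 280/(1075×72×10³) + 1/(190×10³) ] = 0.4066.
P = 0.4066 / 8.881×10⁻⁶ = 45780 N.

P ≈ 45.8 kN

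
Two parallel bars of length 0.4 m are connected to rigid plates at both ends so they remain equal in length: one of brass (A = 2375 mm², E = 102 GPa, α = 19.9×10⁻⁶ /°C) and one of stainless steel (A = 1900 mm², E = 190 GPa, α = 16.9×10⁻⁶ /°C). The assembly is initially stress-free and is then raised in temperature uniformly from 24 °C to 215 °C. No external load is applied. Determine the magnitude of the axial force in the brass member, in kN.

Both members must finish at the same length. With the larger α, the brass tends to over-expand; the plates restrain it, putting the brass in compression and the stainless steel in tension. With no external load the two internal forces are equal and opposite, magnitude P.
Setting the final lengths equal and cancelling L: (α₁ − α₂)ΔT = P/(A₁E₁) + P/(A₂E₂).
|α₁ − α₂|·ΔT = 3×10⁻⁶ × 191 = 0.000573.
1/(A₁E₁) + 1/(A₂E₂) = 1/(2375×102×10³) + 1/(1900×190×10³) = 6.898×10⁻⁹ N⁻¹.
P = 0.000573 / 6.898×10⁻⁹ = 83070 N = 83.07 kN.

P ≈ 83.1 kN (compressive in the brass)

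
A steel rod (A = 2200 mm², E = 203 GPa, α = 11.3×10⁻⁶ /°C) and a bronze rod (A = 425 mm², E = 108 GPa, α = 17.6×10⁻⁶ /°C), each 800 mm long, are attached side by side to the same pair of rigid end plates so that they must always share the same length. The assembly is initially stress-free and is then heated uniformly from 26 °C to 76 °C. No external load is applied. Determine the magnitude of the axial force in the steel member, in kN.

P ≈ 13.1 kN (tensile in the steel)

Equilibrium of a rigid end plate with no external load gives equal and opposite internal forces ±P in the two members. Since α_{bronze} > α_{steel}, heating drives the bronze into compression and the steel into tension.
Equating the net (thermal + elastic) strains gives |α₁ − α₂|·ΔT = P·[1/(A₁E₁) + 1/(A₂E₂)].
|α₁ − α₂|·ΔT = 6.3×10⁻⁶ × 50 = 0.000315.
1/(A₁E₁) + 1/(A₂E₂) = 1/(2200×203×10³) + 1/(425×108×10³) = 2.403×10⁻⁸ N⁻¹.
So P = 0.000315 / 2.403×10⁻⁸ = 13.11 kN.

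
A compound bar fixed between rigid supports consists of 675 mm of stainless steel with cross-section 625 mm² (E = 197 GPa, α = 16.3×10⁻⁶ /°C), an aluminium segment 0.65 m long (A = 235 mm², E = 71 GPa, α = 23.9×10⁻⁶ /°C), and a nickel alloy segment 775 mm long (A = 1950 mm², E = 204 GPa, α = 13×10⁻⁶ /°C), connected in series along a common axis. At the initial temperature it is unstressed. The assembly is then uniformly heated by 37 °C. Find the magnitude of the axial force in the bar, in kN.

P ≈ 29.2 kN (compressive)

With the walls removed the bar would change length by δ_free = Σ αᵢΔT Lᵢ = 16.3×10⁻⁶×37×675 + 23.9×10⁻⁶×37×650 + 13×10⁻⁶×37×775 = 1.355 mm.
The rigid supports impose zero overall length change; the single axial force P common to all segments must satisfy P Σ Lᵢ/(AᵢEᵢ) = δ_free.
The series flexibility is Σ Lᵢ/(AᵢEᵢ) = 675/(625×197×10³) + 650/(235×71×10³) + 775/(1950×204×10³) = 4.639×10⁻⁵ mm/N.
So P = 1.355 / 4.639×10⁻⁵ = 29.2 kN, compressive.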